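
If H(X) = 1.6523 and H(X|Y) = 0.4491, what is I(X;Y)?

I(X;Y) = H(X) - H(X|Y)
I(X;Y) = 1.6523 - 0.4491 = 1.2032 bits


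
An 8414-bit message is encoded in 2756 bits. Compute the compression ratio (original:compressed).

Compression ratio = Original / Compressed
= 8414 / 2756 = 3.05:1


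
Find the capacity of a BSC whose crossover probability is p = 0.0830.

For BSC with error probability p:
C = 1 - H(p) where H(p) is binary entropy
H(0.0830) = -0.0830 × log₂(0.0830) - 0.9170 × log₂(0.9170)
H(p) = 0.4127
C = 1 - 0.4127 = 0.5873 bits/use


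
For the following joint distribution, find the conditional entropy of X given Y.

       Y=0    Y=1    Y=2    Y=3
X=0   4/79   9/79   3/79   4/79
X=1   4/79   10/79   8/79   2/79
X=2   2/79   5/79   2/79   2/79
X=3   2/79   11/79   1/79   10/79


H(X|Y) = Σ_y p(y) H(X|Y=y)
  p(Y=0) = 12/79, H(X|Y=0) = 1.9183
  p(Y=1) = 35/79, H(X|Y=1) = 1.9461
  p(Y=2) = 14/79, H(X|Y=2) = 1.6106
  p(Y=3) = 18/79, H(X|Y=3) = 1.6577
H(X|Y) = 0.1519×1.9183 + 0.4430×1.9461 + 0.1772×1.6106 + 0.2278×1.6577 = 1.8167 bits


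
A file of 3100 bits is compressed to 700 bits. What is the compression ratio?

Compression ratio = Original / Compressed
= 3100 / 700 = 4.43:1


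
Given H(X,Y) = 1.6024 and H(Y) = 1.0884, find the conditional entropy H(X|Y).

Chain rule: H(X,Y) = H(X|Y) + H(Y)
H(X|Y) = H(X,Y) - H(Y) = 1.6024 - 1.0884 = 0.514 bits


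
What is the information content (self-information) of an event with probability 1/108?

Information content I(x) = -log₂(p(x))
I = -log₂(1/108) = -log₂(0.0093)
I = 6.7549 bits


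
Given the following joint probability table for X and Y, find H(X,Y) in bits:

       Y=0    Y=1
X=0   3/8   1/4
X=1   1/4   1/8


H(X,Y) = -Σ p(x,y) log₂ p(x,y)
  p(0,0)=3/8: -0.3750 × log₂(0.3750) = 0.5306
  p(0,1)=1/4: -0.2500 × log₂(0.2500) = 0.5000
  p(1,0)=1/4: -0.2500 × log₂(0.2500) = 0.5000
  p(1,1)=1/8: -0.1250 × log₂(0.1250) = 0.3750
H(X,Y) = 1.9056 bits


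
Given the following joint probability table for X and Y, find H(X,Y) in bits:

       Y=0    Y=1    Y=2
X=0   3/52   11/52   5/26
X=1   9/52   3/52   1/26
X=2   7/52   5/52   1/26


H(X,Y) = -Σ p(x,y) log₂ p(x,y)
  p(0,0)=3/52: -0.0577 × log₂(0.0577) = 0.2374
  p(0,1)=11/52: -0.2115 × log₂(0.2115) = 0.4741
  p(0,2)=5/26: -0.1923 × log₂(0.1923) = 0.4574
  p(1,0)=9/52: -0.1731 × log₂(0.1731) = 0.4380
  p(1,1)=3/52: -0.0577 × log₂(0.0577) = 0.2374
  p(1,2)=1/26: -0.0385 × log₂(0.0385) = 0.1808
  p(2,0)=7/52: -0.1346 × log₂(0.1346) = 0.3895
  p(2,1)=5/52: -0.0962 × log₂(0.0962) = 0.3249
  p(2,2)=1/26: -0.0385 × log₂(0.0385) = 0.1808
H(X,Y) = 2.9202 bits


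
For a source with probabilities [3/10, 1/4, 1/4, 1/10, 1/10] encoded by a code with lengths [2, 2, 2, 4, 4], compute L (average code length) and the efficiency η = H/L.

Average length L = Σ p_i × l_i = 2.4000 bits
Entropy H = 2.1855 bits
Efficiency η = H/L × 100% = 91.06%


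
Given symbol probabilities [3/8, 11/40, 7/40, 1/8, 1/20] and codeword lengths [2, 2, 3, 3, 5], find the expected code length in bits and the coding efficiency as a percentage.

Average length L = Σ p_i × l_i = 2.4500 bits
Entropy H = 2.0740 bits
Efficiency η = H/L × 100% = 84.65%


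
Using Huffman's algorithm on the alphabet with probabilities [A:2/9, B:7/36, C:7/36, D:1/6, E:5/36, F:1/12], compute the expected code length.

Huffman tree construction:
Combine smallest probabilities repeatedly
Resulting codes:
  A: 01 (length 2)
  B: 111 (length 3)
  C: 00 (length 2)
  D: 110 (length 3)
  E: 101 (length 3)
  F: 100 (length 3)
Average length = Σ p(s) × length(s) = 2.5833 bits


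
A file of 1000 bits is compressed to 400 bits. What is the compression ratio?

Compression ratio = Original / Compressed
= 1000 / 400 = 2.50:1


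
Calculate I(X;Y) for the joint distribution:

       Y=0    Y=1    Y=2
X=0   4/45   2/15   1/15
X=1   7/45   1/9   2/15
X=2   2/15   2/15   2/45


H(X) = 1.5704, H(Y) = 1.5579, H(X,Y) = 3.0906
I(X;Y) = H(X) + H(Y) - H(X,Y) = 0.0376 bits


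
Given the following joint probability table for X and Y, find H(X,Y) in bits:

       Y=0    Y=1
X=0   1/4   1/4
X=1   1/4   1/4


H(X,Y) = -Σ p(x,y) log₂ p(x,y)
  p(0,0)=1/4: -0.2500 × log₂(0.2500) = 0.5000
  p(0,1)=1/4: -0.2500 × log₂(0.2500) = 0.5000
  p(1,0)=1/4: -0.2500 × log₂(0.2500) = 0.5000
  p(1,1)=1/4: -0.2500 × log₂(0.2500) = 0.5000
H(X,Y) = 2.0000 bits


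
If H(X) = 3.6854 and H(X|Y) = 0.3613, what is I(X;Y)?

I(X;Y) = H(X) - H(X|Y)
I(X;Y) = 3.6854 - 0.3613 = 3.3241 bits


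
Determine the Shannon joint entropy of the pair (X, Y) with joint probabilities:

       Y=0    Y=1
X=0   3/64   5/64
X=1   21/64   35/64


H(X,Y) = -Σ p(x,y) log₂ p(x,y)
  p(0,0)=3/64: -0.0469 × log₂(0.0469) = 0.2070
  p(0,1)=5/64: -0.0781 × log₂(0.0781) = 0.2873
  p(1,0)=21/64: -0.3281 × log₂(0.3281) = 0.5275
  p(1,1)=35/64: -0.5469 × log₂(0.5469) = 0.4762
H(X,Y) = 1.4980 bits


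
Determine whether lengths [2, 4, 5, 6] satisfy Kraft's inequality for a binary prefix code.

Kraft inequality: Σ 2^(-l_i) ≤ 1 for prefix-free code
Calculating: 2^(-2) + 2^(-4) + 2^(-5) + 2^(-6)
= 0.25 + 0.0625 + 0.03125 + 0.015625
= 0.3594
Since 0.3594 ≤ 1, prefix-free code exists


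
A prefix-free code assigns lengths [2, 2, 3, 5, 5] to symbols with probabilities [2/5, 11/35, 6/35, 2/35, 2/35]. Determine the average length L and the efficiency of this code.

Average length L = Σ p_i × l_i = 2.5143 bits
Entropy H = 1.9617 bits
Efficiency η = H/L × 100% = 78.02%


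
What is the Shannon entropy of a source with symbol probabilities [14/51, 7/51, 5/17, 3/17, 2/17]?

H(X) = -Σ p(x) log₂ p(x)
  -14/51 × log₂(14/51) = 0.5120
  -7/51 × log₂(7/51) = 0.3932
  -5/17 × log₂(5/17) = 0.5193
  -3/17 × log₂(3/17) = 0.4416
  -2/17 × log₂(2/17) = 0.3632
H(X) = 2.2293 bits


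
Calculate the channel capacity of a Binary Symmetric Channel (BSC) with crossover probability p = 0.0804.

For BSC with error probability p:
C = 1 - H(p) where H(p) is binary entropy
H(0.0804) = -0.0804 × log₂(0.0804) - 0.9196 × log₂(0.9196)
H(p) = 0.4036
C = 1 - 0.4036 = 0.5964 bits/use


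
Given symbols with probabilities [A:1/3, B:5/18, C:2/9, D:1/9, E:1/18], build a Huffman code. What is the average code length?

Huffman tree construction:
Combine smallest probabilities repeatedly
Resulting codes:
  A: 11 (length 2)
  B: 10 (length 2)
  C: 01 (length 2)
  D: 001 (length 3)
  E: 000 (length 3)
Average length = Σ p(s) × length(s) = 2.1667 bits


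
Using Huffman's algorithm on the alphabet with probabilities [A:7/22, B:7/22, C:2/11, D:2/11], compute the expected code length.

Huffman tree construction:
Combine smallest probabilities repeatedly
Resulting codes:
  A: 10 (length 2)
  B: 11 (length 2)
  C: 00 (length 2)
  D: 01 (length 2)
Average length = Σ p(s) × length(s) = 2.0000 bits


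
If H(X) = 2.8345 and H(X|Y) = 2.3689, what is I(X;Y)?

I(X;Y) = H(X) - H(X|Y)
I(X;Y) = 2.8345 - 2.3689 = 0.4656 bits


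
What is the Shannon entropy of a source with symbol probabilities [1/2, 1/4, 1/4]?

H(X) = -Σ p(x) log₂ p(x)
  -1/2 × log₂(1/2) = 0.5000
  -1/4 × log₂(1/4) = 0.5000
  -1/4 × log₂(1/4) = 0.5000
H(X) = 1.5000 bits


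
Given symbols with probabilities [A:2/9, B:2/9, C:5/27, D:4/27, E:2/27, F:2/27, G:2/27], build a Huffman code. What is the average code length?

Huffman tree construction:
Combine smallest probabilities repeatedly
Resulting codes:
  A: 00 (length 2)
  B: 01 (length 2)
  C: 111 (length 3)
  D: 101 (length 3)
  E: 1100 (length 4)
  F: 1101 (length 4)
  G: 100 (length 3)
Average length = Σ p(s) × length(s) = 2.7037 bits


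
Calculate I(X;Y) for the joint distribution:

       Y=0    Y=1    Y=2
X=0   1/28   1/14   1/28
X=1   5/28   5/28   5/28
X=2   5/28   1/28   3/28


H(X) = 1.4098, H(Y) = 1.5722, H(X,Y) = 2.9076
I(X;Y) = H(X) + H(Y) - H(X,Y) = 0.0744 bits


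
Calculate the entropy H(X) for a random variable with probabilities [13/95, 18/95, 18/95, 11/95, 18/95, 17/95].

H(X) = -Σ p(x) log₂ p(x)
  -13/95 × log₂(13/95) = 0.3927
  -18/95 × log₂(18/95) = 0.4547
  -18/95 × log₂(18/95) = 0.4547
  -11/95 × log₂(11/95) = 0.3602
  -18/95 × log₂(18/95) = 0.4547
  -17/95 × log₂(17/95) = 0.4442
H(X) = 2.5612 bits


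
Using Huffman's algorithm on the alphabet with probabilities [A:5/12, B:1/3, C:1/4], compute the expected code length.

Huffman tree construction:
Combine smallest probabilities repeatedly
Resulting codes:
  A: 0 (length 1)
  B: 11 (length 2)
  C: 10 (length 2)
Average length = Σ p(s) × length(s) = 1.5833 bits


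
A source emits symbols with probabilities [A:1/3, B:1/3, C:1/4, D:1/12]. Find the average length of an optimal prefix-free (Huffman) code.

Huffman tree construction:
Combine smallest probabilities repeatedly
Resulting codes:
  A: 10 (length 2)
  B: 11 (length 2)
  C: 01 (length 2)
  D: 00 (length 2)
Average length = Σ p(s) × length(s) = 2.0000 bits


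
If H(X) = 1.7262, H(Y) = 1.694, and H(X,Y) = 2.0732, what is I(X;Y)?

I(X;Y) = H(X) + H(Y) - H(X,Y)
I(X;Y) = 1.7262 + 1.694 - 2.0732 = 1.347 bits


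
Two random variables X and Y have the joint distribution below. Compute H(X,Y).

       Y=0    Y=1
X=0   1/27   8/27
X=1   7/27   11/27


H(X,Y) = -Σ p(x,y) log₂ p(x,y)
  p(0,0)=1/27: -0.0370 × log₂(0.0370) = 0.1761
  p(0,1)=8/27: -0.2963 × log₂(0.2963) = 0.5200
  p(1,0)=7/27: -0.2593 × log₂(0.2593) = 0.5049
  p(1,1)=11/27: -0.4074 × log₂(0.4074) = 0.5278
H(X,Y) = 1.7288 bits


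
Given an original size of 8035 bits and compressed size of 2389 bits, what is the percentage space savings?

Space savings = (1 - Compressed/Original) × 100%
= (1 - 2389/8035) × 100%
= 70.27%


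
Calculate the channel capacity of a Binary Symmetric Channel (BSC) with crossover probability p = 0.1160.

For BSC with error probability p:
C = 1 - H(p) where H(p) is binary entropy
H(0.1160) = -0.1160 × log₂(0.1160) - 0.8840 × log₂(0.8840)
H(p) = 0.5178
C = 1 - 0.5178 = 0.4822 bits/use


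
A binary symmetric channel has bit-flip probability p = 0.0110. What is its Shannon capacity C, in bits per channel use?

For BSC with error probability p:
C = 1 - H(p) where H(p) is binary entropy
H(0.0110) = -0.0110 × log₂(0.0110) - 0.9890 × log₂(0.9890)
H(p) = 0.0874
C = 1 - 0.0874 = 0.9126 bits/use


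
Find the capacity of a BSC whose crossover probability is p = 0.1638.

For BSC with error probability p:
C = 1 - H(p) where H(p) is binary entropy
H(0.1638) = -0.1638 × log₂(0.1638) - 0.8362 × log₂(0.8362)
H(p) = 0.6433
C = 1 - 0.6433 = 0.3567 bits/use


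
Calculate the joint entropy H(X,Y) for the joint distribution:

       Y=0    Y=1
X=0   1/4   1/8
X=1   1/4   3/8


H(X,Y) = -Σ p(x,y) log₂ p(x,y)
  p(0,0)=1/4: -0.2500 × log₂(0.2500) = 0.5000
  p(0,1)=1/8: -0.1250 × log₂(0.1250) = 0.3750
  p(1,0)=1/4: -0.2500 × log₂(0.2500) = 0.5000
  p(1,1)=3/8: -0.3750 × log₂(0.3750) = 0.5306
H(X,Y) = 1.9056 bits


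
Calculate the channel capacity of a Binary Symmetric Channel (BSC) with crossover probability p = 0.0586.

For BSC with error probability p:
C = 1 - H(p) where H(p) is binary entropy
H(0.0586) = -0.0586 × log₂(0.0586) - 0.9414 × log₂(0.9414)
H(p) = 0.3219
C = 1 - 0.3219 = 0.6781 bits/use


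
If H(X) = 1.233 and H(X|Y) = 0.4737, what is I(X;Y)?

I(X;Y) = H(X) - H(X|Y)
I(X;Y) = 1.233 - 0.4737 = 0.7593 bits


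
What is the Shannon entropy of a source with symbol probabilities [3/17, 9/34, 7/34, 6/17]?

H(X) = -Σ p(x) log₂ p(x)
  -3/17 × log₂(3/17) = 0.4416
  -9/34 × log₂(9/34) = 0.5076
  -7/34 × log₂(7/34) = 0.4694
  -6/17 × log₂(6/17) = 0.5303
H(X) = 1.9489 bits


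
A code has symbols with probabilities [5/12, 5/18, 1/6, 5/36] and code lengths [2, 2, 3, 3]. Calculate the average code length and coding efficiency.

Average length L = Σ p_i × l_i = 2.3056 bits
Entropy H = 1.8660 bits
Efficiency η = H/L × 100% = 80.93%


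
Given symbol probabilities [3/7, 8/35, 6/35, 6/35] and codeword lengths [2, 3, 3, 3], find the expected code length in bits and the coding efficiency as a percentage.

Average length L = Σ p_i × l_i = 2.5714 bits
Entropy H = 1.8829 bits
Efficiency η = H/L × 100% = 73.22%


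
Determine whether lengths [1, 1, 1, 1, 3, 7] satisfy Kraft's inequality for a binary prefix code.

Kraft inequality: Σ 2^(-l_i) ≤ 1 for prefix-free code
Calculating: 2^(-1) + 2^(-1) + 2^(-1) + 2^(-1) + 2^(-3) + 2^(-7)
= 0.5 + 0.5 + 0.5 + 0.5 + 0.125 + 0.0078125
= 2.1328
Since 2.1328 > 1, prefix-free code does not exist


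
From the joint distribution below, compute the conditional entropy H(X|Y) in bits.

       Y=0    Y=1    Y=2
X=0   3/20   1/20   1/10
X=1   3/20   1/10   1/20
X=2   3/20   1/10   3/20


H(X|Y) = Σ_y p(y) H(X|Y=y)
  p(Y=0) = 9/20, H(X|Y=0) = 1.5850
  p(Y=1) = 1/4, H(X|Y=1) = 1.5219
  p(Y=2) = 3/10, H(X|Y=2) = 1.4591
H(X|Y) = 0.4500×1.5850 + 0.2500×1.5219 + 0.3000×1.4591 = 1.5315 bits


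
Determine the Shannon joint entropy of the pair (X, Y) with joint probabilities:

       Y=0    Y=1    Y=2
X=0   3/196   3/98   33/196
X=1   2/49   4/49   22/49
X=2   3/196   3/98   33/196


H(X,Y) = -Σ p(x,y) log₂ p(x,y)
  p(0,0)=3/196: -0.0153 × log₂(0.0153) = 0.0923
  p(0,1)=3/98: -0.0306 × log₂(0.0306) = 0.1540
  p(0,2)=33/196: -0.1684 × log₂(0.1684) = 0.4328
  p(1,0)=2/49: -0.0408 × log₂(0.0408) = 0.1884
  p(1,1)=4/49: -0.0816 × log₂(0.0816) = 0.2951
  p(1,2)=22/49: -0.4490 × log₂(0.4490) = 0.5187
  p(2,0)=3/196: -0.0153 × log₂(0.0153) = 0.0923
  p(2,1)=3/98: -0.0306 × log₂(0.0306) = 0.1540
  p(2,2)=33/196: -0.1684 × log₂(0.1684) = 0.4328
H(X,Y) = 2.3602 bits


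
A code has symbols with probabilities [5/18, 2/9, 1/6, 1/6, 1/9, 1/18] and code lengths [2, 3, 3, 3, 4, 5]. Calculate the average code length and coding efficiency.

Average length L = Σ p_i × l_i = 2.9444 bits
Entropy H = 2.4411 bits
Efficiency η = H/L × 100% = 82.90%


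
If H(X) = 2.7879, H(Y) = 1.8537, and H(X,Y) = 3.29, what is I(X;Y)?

I(X;Y) = H(X) + H(Y) - H(X,Y)
I(X;Y) = 2.7879 + 1.8537 - 3.29 = 1.3516 bits


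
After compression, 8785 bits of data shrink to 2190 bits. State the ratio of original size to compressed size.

Compression ratio = Original / Compressed
= 8785 / 2190 = 4.01:1


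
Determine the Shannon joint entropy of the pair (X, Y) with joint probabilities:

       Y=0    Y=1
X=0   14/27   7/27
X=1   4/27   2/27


H(X,Y) = -Σ p(x,y) log₂ p(x,y)
  p(0,0)=14/27: -0.5185 × log₂(0.5185) = 0.4913
  p(0,1)=7/27: -0.2593 × log₂(0.2593) = 0.5049
  p(1,0)=4/27: -0.1481 × log₂(0.1481) = 0.4081
  p(1,1)=2/27: -0.0741 × log₂(0.0741) = 0.2781
H(X,Y) = 1.6825 bits


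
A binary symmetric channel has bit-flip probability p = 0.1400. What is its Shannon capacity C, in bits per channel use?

For BSC with error probability p:
C = 1 - H(p) where H(p) is binary entropy
H(0.1400) = -0.1400 × log₂(0.1400) - 0.8600 × log₂(0.8600)
H(p) = 0.5842
C = 1 - 0.5842 = 0.4158 bits/use


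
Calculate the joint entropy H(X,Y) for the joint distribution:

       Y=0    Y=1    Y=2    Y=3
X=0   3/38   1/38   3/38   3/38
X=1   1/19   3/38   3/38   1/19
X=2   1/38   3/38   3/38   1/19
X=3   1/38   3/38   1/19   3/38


H(X,Y) = -Σ p(x,y) log₂ p(x,y)
  p(0,0)=3/38: -0.0789 × log₂(0.0789) = 0.2892
  p(0,1)=1/38: -0.0263 × log₂(0.0263) = 0.1381
  p(0,2)=3/38: -0.0789 × log₂(0.0789) = 0.2892
  p(0,3)=3/38: -0.0789 × log₂(0.0789) = 0.2892
  p(1,0)=1/19: -0.0526 × log₂(0.0526) = 0.2236
  p(1,1)=3/38: -0.0789 × log₂(0.0789) = 0.2892
  p(1,2)=3/38: -0.0789 × log₂(0.0789) = 0.2892
  p(1,3)=1/19: -0.0526 × log₂(0.0526) = 0.2236
  p(2,0)=1/38: -0.0263 × log₂(0.0263) = 0.1381
  p(2,1)=3/38: -0.0789 × log₂(0.0789) = 0.2892
  p(2,2)=3/38: -0.0789 × log₂(0.0789) = 0.2892
  p(2,3)=1/19: -0.0526 × log₂(0.0526) = 0.2236
  p(3,0)=1/38: -0.0263 × log₂(0.0263) = 0.1381
  p(3,1)=3/38: -0.0789 × log₂(0.0789) = 0.2892
  p(3,2)=1/19: -0.0526 × log₂(0.0526) = 0.2236
  p(3,3)=3/38: -0.0789 × log₂(0.0789) = 0.2892
H(X,Y) = 3.9112 bits


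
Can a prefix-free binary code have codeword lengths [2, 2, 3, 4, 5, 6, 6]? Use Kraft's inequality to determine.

Kraft inequality: Σ 2^(-l_i) ≤ 1 for prefix-free code
Calculating: 2^(-2) + 2^(-2) + 2^(-3) + 2^(-4) + 2^(-5) + 2^(-6) + 2^(-6)
= 0.25 + 0.25 + 0.125 + 0.0625 + 0.03125 + 0.015625 + 0.015625
= 0.7500
Since 0.7500 ≤ 1, prefix-free code exists


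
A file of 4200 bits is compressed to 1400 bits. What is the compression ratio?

Compression ratio = Original / Compressed
= 4200 / 1400 = 3.00:1


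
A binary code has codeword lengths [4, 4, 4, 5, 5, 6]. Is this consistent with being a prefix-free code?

Kraft inequality: Σ 2^(-l_i) ≤ 1 for prefix-free code
Calculating: 2^(-4) + 2^(-4) + 2^(-4) + 2^(-5) + 2^(-5) + 2^(-6)
= 0.0625 + 0.0625 + 0.0625 + 0.03125 + 0.03125 + 0.015625
= 0.2656
Since 0.2656 ≤ 1, prefix-free code exists


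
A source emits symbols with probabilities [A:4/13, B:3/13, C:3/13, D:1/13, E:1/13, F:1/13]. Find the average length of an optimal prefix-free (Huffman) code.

Huffman tree construction:
Combine smallest probabilities repeatedly
Resulting codes:
  A: 11 (length 2)
  B: 00 (length 2)
  C: 01 (length 2)
  D: 1010 (length 4)
  E: 1011 (length 4)
  F: 100 (length 3)
Average length = Σ p(s) × length(s) = 2.3846 bits


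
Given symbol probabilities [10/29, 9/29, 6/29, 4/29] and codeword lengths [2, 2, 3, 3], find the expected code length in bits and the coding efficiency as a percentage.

Average length L = Σ p_i × l_i = 2.3448 bits
Entropy H = 1.9180 bits
Efficiency η = H/L × 100% = 81.80%


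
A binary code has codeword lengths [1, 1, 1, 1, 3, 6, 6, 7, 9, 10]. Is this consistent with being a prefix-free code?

Kraft inequality: Σ 2^(-l_i) ≤ 1 for prefix-free code
Calculating: 2^(-1) + 2^(-1) + 2^(-1) + 2^(-1) + 2^(-3) + 2^(-6) + 2^(-6) + 2^(-7) + 2^(-9) + 2^(-10)
= 0.5 + 0.5 + 0.5 + 0.5 + 0.125 + 0.015625 + 0.015625 + 0.0078125 + 0.001953125 + 0.0009765625
= 2.1670
Since 2.1670 > 1, prefix-free code does not exist


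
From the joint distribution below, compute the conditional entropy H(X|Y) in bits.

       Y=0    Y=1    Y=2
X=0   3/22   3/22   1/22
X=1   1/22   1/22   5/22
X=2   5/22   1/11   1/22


H(X|Y) = Σ_y p(y) H(X|Y=y)
  p(Y=0) = 9/22, H(X|Y=0) = 1.3516
  p(Y=1) = 3/11, H(X|Y=1) = 1.4591
  p(Y=2) = 7/22, H(X|Y=2) = 1.1488
H(X|Y) = 0.4091×1.3516 + 0.2727×1.4591 + 0.3182×1.1488 = 1.3164 bits


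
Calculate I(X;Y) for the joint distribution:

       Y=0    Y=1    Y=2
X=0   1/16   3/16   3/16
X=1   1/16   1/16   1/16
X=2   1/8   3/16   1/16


H(X) = 1.5052, H(Y) = 1.5462, H(X,Y) = 2.9835
I(X;Y) = H(X) + H(Y) - H(X,Y) = 0.0680 bits


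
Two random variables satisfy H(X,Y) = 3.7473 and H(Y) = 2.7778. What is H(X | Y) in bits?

Chain rule: H(X,Y) = H(X|Y) + H(Y)
H(X|Y) = H(X,Y) - H(Y) = 3.7473 - 2.7778 = 0.9695 bits


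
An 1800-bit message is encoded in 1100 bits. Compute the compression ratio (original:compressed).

Compression ratio = Original / Compressed
= 1800 / 1100 = 1.64:1


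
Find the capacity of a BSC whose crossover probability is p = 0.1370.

For BSC with error probability p:
C = 1 - H(p) where H(p) is binary entropy
H(0.1370) = -0.1370 × log₂(0.1370) - 0.8630 × log₂(0.8630)
H(p) = 0.5763
C = 1 - 0.5763 = 0.4237 bits/use


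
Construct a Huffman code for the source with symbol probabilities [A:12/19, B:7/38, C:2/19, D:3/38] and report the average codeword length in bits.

Huffman tree construction:
Combine smallest probabilities repeatedly
Resulting codes:
  A: 1 (length 1)
  B: 00 (length 2)
  C: 011 (length 3)
  D: 010 (length 3)
Average length = Σ p(s) × length(s) = 1.5526 bits


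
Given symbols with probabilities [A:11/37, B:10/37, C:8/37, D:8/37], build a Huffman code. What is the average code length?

Huffman tree construction:
Combine smallest probabilities repeatedly
Resulting codes:
  A: 11 (length 2)
  B: 10 (length 2)
  C: 00 (length 2)
  D: 01 (length 2)
Average length = Σ p(s) × length(s) = 2.0000 bits


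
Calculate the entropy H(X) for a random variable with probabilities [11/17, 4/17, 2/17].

H(X) = -Σ p(x) log₂ p(x)
  -11/17 × log₂(11/17) = 0.4064
  -4/17 × log₂(4/17) = 0.4912
  -2/17 × log₂(2/17) = 0.3632
H(X) = 1.2608 bits


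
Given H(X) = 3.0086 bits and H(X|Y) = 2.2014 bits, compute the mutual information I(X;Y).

I(X;Y) = H(X) - H(X|Y)
I(X;Y) = 3.0086 - 2.2014 = 0.8072 bits


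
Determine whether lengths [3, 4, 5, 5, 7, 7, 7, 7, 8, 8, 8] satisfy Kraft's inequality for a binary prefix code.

Kraft inequality: Σ 2^(-l_i) ≤ 1 for prefix-free code
Calculating: 2^(-3) + 2^(-4) + 2^(-5) + 2^(-5) + 2^(-7) + 2^(-7) + 2^(-7) + 2^(-7) + 2^(-8) + 2^(-8) + 2^(-8)
= 0.125 + 0.0625 + 0.03125 + 0.03125 + 0.0078125 + 0.0078125 + 0.0078125 + 0.0078125 + 0.00390625 + 0.00390625 + 0.00390625
= 0.2930
Since 0.2930 ≤ 1, prefix-free code exists


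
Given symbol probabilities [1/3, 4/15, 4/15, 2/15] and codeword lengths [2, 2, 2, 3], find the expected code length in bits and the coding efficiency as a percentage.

Average length L = Σ p_i × l_i = 2.1333 bits
Entropy H = 1.9329 bits
Efficiency η = H/L × 100% = 90.61%


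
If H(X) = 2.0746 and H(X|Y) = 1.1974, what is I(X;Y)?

I(X;Y) = H(X) - H(X|Y)
I(X;Y) = 2.0746 - 1.1974 = 0.8772 bits


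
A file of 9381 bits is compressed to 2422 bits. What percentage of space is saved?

Space savings = (1 - Compressed/Original) × 100%
= (1 - 2422/9381) × 100%
= 74.18%


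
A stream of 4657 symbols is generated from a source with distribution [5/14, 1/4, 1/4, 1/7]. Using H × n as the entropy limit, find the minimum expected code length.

Entropy H = 1.9316 bits/symbol
Minimum bits = H × n = 1.9316 × 4657
= 8995.28 bits


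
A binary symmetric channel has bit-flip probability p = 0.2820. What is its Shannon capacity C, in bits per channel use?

For BSC with error probability p:
C = 1 - H(p) where H(p) is binary entropy
H(0.2820) = -0.2820 × log₂(0.2820) - 0.7180 × log₂(0.7180)
H(p) = 0.8582
C = 1 - 0.8582 = 0.1418 bits/use


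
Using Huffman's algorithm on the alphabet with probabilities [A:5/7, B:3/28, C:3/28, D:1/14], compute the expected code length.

Huffman tree construction:
Combine smallest probabilities repeatedly
Resulting codes:
  A: 1 (length 1)
  B: 011 (length 3)
  C: 00 (length 2)
  D: 010 (length 3)
Average length = Σ p(s) × length(s) = 1.4643 bits


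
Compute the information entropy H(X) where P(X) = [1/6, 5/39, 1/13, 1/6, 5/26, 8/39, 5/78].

H(X) = -Σ p(x) log₂ p(x)
  -1/6 × log₂(1/6) = 0.4308
  -5/39 × log₂(5/39) = 0.3799
  -1/13 × log₂(1/13) = 0.2846
  -1/6 × log₂(1/6) = 0.4308
  -5/26 × log₂(5/26) = 0.4574
  -8/39 × log₂(8/39) = 0.4688
  -5/78 × log₂(5/78) = 0.2541
H(X) = 2.7065 bits


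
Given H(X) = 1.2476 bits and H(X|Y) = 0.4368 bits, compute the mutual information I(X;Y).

I(X;Y) = H(X) - H(X|Y)
I(X;Y) = 1.2476 - 0.4368 = 0.8108 bits


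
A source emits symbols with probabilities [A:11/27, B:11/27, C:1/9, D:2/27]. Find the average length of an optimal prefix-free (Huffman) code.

Huffman tree construction:
Combine smallest probabilities repeatedly
Resulting codes:
  A: 11 (length 2)
  B: 0 (length 1)
  C: 101 (length 3)
  D: 100 (length 3)
Average length = Σ p(s) × length(s) = 1.7778 bits


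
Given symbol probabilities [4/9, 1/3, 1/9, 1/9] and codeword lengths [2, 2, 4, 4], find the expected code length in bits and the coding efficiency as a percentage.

Average length L = Σ p_i × l_i = 2.4444 bits
Entropy H = 1.7527 bits
Efficiency η = H/L × 100% = 71.70%


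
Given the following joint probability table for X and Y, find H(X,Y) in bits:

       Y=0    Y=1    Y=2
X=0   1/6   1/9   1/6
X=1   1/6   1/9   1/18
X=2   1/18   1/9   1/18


H(X,Y) = -Σ p(x,y) log₂ p(x,y)
  p(0,0)=1/6: -0.1667 × log₂(0.1667) = 0.4308
  p(0,1)=1/9: -0.1111 × log₂(0.1111) = 0.3522
  p(0,2)=1/6: -0.1667 × log₂(0.1667) = 0.4308
  p(1,0)=1/6: -0.1667 × log₂(0.1667) = 0.4308
  p(1,1)=1/9: -0.1111 × log₂(0.1111) = 0.3522
  p(1,2)=1/18: -0.0556 × log₂(0.0556) = 0.2317
  p(2,0)=1/18: -0.0556 × log₂(0.0556) = 0.2317
  p(2,1)=1/9: -0.1111 × log₂(0.1111) = 0.3522
  p(2,2)=1/18: -0.0556 × log₂(0.0556) = 0.2317
H(X,Y) = 3.0441 bits


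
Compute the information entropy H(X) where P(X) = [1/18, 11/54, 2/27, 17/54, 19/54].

H(X) = -Σ p(x) log₂ p(x)
  -1/18 × log₂(1/18) = 0.2317
  -11/54 × log₂(11/54) = 0.4676
  -2/27 × log₂(2/27) = 0.2781
  -17/54 × log₂(17/54) = 0.5249
  -19/54 × log₂(19/54) = 0.5302
H(X) = 2.0326 bits


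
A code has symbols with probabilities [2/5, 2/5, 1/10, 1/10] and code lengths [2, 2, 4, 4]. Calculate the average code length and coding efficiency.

Average length L = Σ p_i × l_i = 2.4000 bits
Entropy H = 1.7219 bits
Efficiency η = H/L × 100% = 71.75%


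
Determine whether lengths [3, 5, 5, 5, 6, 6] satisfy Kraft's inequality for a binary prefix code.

Kraft inequality: Σ 2^(-l_i) ≤ 1 for prefix-free code
Calculating: 2^(-3) + 2^(-5) + 2^(-5) + 2^(-5) + 2^(-6) + 2^(-6)
= 0.125 + 0.03125 + 0.03125 + 0.03125 + 0.015625 + 0.015625
= 0.2500
Since 0.2500 ≤ 1, prefix-free code exists


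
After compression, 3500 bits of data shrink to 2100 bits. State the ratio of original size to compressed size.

Compression ratio = Original / Compressed
= 3500 / 2100 = 1.67:1


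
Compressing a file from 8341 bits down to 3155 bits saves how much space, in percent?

Space savings = (1 - Compressed/Original) × 100%
= (1 - 3155/8341) × 100%
= 62.17%


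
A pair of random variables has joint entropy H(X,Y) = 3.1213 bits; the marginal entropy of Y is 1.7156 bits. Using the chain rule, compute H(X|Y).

Chain rule: H(X,Y) = H(X|Y) + H(Y)
H(X|Y) = H(X,Y) - H(Y) = 3.1213 - 1.7156 = 1.4057 bits


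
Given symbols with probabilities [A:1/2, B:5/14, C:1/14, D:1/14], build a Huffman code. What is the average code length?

Huffman tree construction:
Combine smallest probabilities repeatedly
Resulting codes:
  A: 0 (length 1)
  B: 11 (length 2)
  C: 100 (length 3)
  D: 101 (length 3)
Average length = Σ p(s) × length(s) = 1.6429 bits


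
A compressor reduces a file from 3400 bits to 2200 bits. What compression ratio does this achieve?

Compression ratio = Original / Compressed
= 3400 / 2200 = 1.55:1


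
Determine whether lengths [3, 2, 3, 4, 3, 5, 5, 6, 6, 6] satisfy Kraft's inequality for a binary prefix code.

Kraft inequality: Σ 2^(-l_i) ≤ 1 for prefix-free code
Calculating: 2^(-3) + 2^(-2) + 2^(-3) + 2^(-4) + 2^(-3) + 2^(-5) + 2^(-5) + 2^(-6) + 2^(-6) + 2^(-6)
= 0.125 + 0.25 + 0.125 + 0.0625 + 0.125 + 0.03125 + 0.03125 + 0.015625 + 0.015625 + 0.015625
= 0.7969
Since 0.7969 ≤ 1, prefix-free code exists


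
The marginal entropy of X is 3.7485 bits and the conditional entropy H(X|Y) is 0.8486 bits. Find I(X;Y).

I(X;Y) = H(X) - H(X|Y)
I(X;Y) = 3.7485 - 0.8486 = 2.8999 bits


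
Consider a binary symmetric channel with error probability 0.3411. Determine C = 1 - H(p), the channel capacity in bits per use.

For BSC with error probability p:
C = 1 - H(p) where H(p) is binary entropy
H(0.3411) = -0.3411 × log₂(0.3411) - 0.6589 × log₂(0.6589)
H(p) = 0.9259
C = 1 - 0.9259 = 0.0741 bits/use


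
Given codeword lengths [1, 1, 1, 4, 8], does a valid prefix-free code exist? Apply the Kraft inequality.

Kraft inequality: Σ 2^(-l_i) ≤ 1 for prefix-free code
Calculating: 2^(-1) + 2^(-1) + 2^(-1) + 2^(-4) + 2^(-8)
= 0.5 + 0.5 + 0.5 + 0.0625 + 0.00390625
= 1.5664
Since 1.5664 > 1, prefix-free code does not exist


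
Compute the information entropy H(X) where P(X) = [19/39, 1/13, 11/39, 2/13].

H(X) = -Σ p(x) log₂ p(x)
  -19/39 × log₂(19/39) = 0.5054
  -1/13 × log₂(1/13) = 0.2846
  -11/39 × log₂(11/39) = 0.5150
  -2/13 × log₂(2/13) = 0.4155
H(X) = 1.7206 bits


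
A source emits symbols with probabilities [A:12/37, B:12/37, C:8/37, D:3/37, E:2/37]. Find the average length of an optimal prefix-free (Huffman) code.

Huffman tree construction:
Combine smallest probabilities repeatedly
Resulting codes:
  A: 10 (length 2)
  B: 11 (length 2)
  C: 01 (length 2)
  D: 001 (length 3)
  E: 000 (length 3)
Average length = Σ p(s) × length(s) = 2.1351 bits


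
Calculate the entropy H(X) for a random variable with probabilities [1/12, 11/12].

H(X) = -Σ p(x) log₂ p(x)
  -1/12 × log₂(1/12) = 0.2987
  -11/12 × log₂(11/12) = 0.1151
H(X) = 0.4138 bits


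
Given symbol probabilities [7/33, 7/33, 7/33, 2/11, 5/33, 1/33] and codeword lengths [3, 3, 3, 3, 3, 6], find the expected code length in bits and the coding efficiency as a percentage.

Average length L = Σ p_i × l_i = 3.0909 bits
Entropy H = 2.4361 bits
Efficiency η = H/L × 100% = 78.81%


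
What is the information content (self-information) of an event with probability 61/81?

Information content I(x) = -log₂(p(x))
I = -log₂(61/81) = -log₂(0.7531)
I = 0.4091 bits


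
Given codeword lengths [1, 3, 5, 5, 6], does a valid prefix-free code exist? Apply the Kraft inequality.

Kraft inequality: Σ 2^(-l_i) ≤ 1 for prefix-free code
Calculating: 2^(-1) + 2^(-3) + 2^(-5) + 2^(-5) + 2^(-6)
= 0.5 + 0.125 + 0.03125 + 0.03125 + 0.015625
= 0.7031
Since 0.7031 ≤ 1, prefix-free code exists


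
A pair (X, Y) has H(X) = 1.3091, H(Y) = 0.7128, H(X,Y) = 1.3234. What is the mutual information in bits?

I(X;Y) = H(X) + H(Y) - H(X,Y)
I(X;Y) = 1.3091 + 0.7128 - 1.3234 = 0.6985 bits


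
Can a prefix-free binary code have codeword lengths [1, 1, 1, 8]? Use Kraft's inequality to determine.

Kraft inequality: Σ 2^(-l_i) ≤ 1 for prefix-free code
Calculating: 2^(-1) + 2^(-1) + 2^(-1) + 2^(-8)
= 0.5 + 0.5 + 0.5 + 0.00390625
= 1.5039
Since 1.5039 > 1, prefix-free code does not exist


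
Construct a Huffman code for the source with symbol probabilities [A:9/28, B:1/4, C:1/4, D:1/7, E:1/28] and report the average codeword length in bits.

Huffman tree construction:
Combine smallest probabilities repeatedly
Resulting codes:
  A: 11 (length 2)
  B: 01 (length 2)
  C: 10 (length 2)
  D: 001 (length 3)
  E: 000 (length 3)
Average length = Σ p(s) × length(s) = 2.1786 bits


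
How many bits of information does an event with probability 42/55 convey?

Information content I(x) = -log₂(p(x))
I = -log₂(42/55) = -log₂(0.7636)
I = 0.3890 bits


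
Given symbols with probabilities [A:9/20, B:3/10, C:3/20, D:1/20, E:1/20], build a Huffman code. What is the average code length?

Huffman tree construction:
Combine smallest probabilities repeatedly
Resulting codes:
  A: 0 (length 1)
  B: 11 (length 2)
  C: 101 (length 3)
  D: 1000 (length 4)
  E: 1001 (length 4)
Average length = Σ p(s) × length(s) = 1.9000 bits


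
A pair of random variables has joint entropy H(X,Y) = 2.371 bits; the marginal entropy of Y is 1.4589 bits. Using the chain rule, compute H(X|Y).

Chain rule: H(X,Y) = H(X|Y) + H(Y)
H(X|Y) = H(X,Y) - H(Y) = 2.371 - 1.4589 = 0.9121 bits


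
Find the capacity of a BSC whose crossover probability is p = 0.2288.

For BSC with error probability p:
C = 1 - H(p) where H(p) is binary entropy
H(0.2288) = -0.2288 × log₂(0.2288) - 0.7712 × log₂(0.7712)
H(p) = 0.7759
C = 1 - 0.7759 = 0.2241 bits/use


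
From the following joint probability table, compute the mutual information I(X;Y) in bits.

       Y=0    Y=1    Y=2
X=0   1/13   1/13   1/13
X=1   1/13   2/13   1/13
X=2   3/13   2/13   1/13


H(X) = 1.5262, H(Y) = 1.5486, H(X,Y) = 3.0270
I(X;Y) = H(X) + H(Y) - H(X,Y) = 0.0478 bits


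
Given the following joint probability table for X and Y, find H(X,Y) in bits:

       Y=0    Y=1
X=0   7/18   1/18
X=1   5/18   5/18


H(X,Y) = -Σ p(x,y) log₂ p(x,y)
  p(0,0)=7/18: -0.3889 × log₂(0.3889) = 0.5299
  p(0,1)=1/18: -0.0556 × log₂(0.0556) = 0.2317
  p(1,0)=5/18: -0.2778 × log₂(0.2778) = 0.5133
  p(1,1)=5/18: -0.2778 × log₂(0.2778) = 0.5133
H(X,Y) = 1.7882 bits


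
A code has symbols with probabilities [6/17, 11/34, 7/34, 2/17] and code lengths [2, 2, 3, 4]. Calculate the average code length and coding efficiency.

Average length L = Σ p_i × l_i = 2.4412 bits
Entropy H = 1.8897 bits
Efficiency η = H/L × 100% = 77.41%


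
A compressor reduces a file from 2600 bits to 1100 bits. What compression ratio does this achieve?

Compression ratio = Original / Compressed
= 2600 / 1100 = 2.36:1


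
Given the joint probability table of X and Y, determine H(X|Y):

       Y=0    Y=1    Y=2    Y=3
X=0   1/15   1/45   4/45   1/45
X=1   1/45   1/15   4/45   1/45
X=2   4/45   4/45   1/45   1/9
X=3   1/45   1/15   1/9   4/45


H(X|Y) = Σ_y p(y) H(X|Y=y)
  p(Y=0) = 1/5, H(X|Y=0) = 1.7527
  p(Y=1) = 11/45, H(X|Y=1) = 1.8676
  p(Y=2) = 14/45, H(X|Y=2) = 1.8352
  p(Y=3) = 11/45, H(X|Y=3) = 1.6767
H(X|Y) = 0.2000×1.7527 + 0.2444×1.8676 + 0.3111×1.8352 + 0.2444×1.6767 = 1.7879 bits


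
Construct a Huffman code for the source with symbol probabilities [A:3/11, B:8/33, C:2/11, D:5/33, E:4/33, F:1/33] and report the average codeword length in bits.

Huffman tree construction:
Combine smallest probabilities repeatedly
Resulting codes:
  A: 10 (length 2)
  B: 01 (length 2)
  C: 00 (length 2)
  D: 110 (length 3)
  E: 1111 (length 4)
  F: 1110 (length 4)
Average length = Σ p(s) × length(s) = 2.4545 bits


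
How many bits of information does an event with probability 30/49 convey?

Information content I(x) = -log₂(p(x))
I = -log₂(30/49) = -log₂(0.6122)
I = 0.7078 bits


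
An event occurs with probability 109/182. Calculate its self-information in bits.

Information content I(x) = -log₂(p(x))
I = -log₂(109/182) = -log₂(0.5989)
I = 0.7396 bits


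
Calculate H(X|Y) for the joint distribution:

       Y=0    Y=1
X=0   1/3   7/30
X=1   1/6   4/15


H(X|Y) = Σ_y p(y) H(X|Y=y)
  p(Y=0) = 1/2, H(X|Y=0) = 0.9183
  p(Y=1) = 1/2, H(X|Y=1) = 0.9968
H(X|Y) = 0.5000×0.9183 + 0.5000×0.9968 = 0.9575 bits


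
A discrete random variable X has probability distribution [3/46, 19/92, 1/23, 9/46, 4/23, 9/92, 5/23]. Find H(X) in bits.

H(X) = -Σ p(x) log₂ p(x)
  -3/46 × log₂(3/46) = 0.2569
  -19/92 × log₂(19/92) = 0.4700
  -1/23 × log₂(1/23) = 0.1967
  -9/46 × log₂(9/46) = 0.4605
  -4/23 × log₂(4/23) = 0.4389
  -9/92 × log₂(9/92) = 0.3281
  -5/23 × log₂(5/23) = 0.4786
H(X) = 2.6296 bits


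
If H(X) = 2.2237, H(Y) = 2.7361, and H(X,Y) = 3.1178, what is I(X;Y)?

I(X;Y) = H(X) + H(Y) - H(X,Y)
I(X;Y) = 2.2237 + 2.7361 - 3.1178 = 1.842 bits


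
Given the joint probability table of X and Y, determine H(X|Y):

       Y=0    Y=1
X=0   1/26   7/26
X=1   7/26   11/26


H(X|Y) = Σ_y p(y) H(X|Y=y)
  p(Y=0) = 4/13, H(X|Y=0) = 0.5436
  p(Y=1) = 9/13, H(X|Y=1) = 0.9641
H(X|Y) = 0.3077×0.5436 + 0.6923×0.9641 = 0.8347 bits


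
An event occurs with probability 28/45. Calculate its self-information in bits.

Information content I(x) = -log₂(p(x))
I = -log₂(28/45) = -log₂(0.6222)
I = 0.6845 bits


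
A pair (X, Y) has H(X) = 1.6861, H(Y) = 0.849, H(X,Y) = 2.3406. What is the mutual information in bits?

I(X;Y) = H(X) + H(Y) - H(X,Y)
I(X;Y) = 1.6861 + 0.849 - 2.3406 = 0.1945 bits


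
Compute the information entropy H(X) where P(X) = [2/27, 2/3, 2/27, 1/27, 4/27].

H(X) = -Σ p(x) log₂ p(x)
  -2/27 × log₂(2/27) = 0.2781
  -2/3 × log₂(2/3) = 0.3900
  -2/27 × log₂(2/27) = 0.2781
  -1/27 × log₂(1/27) = 0.1761
  -4/27 × log₂(4/27) = 0.4081
H(X) = 1.5305 bits


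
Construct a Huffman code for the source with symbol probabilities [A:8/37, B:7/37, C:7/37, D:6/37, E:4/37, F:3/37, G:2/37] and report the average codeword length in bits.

Huffman tree construction:
Combine smallest probabilities repeatedly
Resulting codes:
  A: 01 (length 2)
  B: 111 (length 3)
  C: 00 (length 2)
  D: 110 (length 3)
  E: 100 (length 3)
  F: 1011 (length 4)
  G: 1010 (length 4)
Average length = Σ p(s) × length(s) = 2.7297 bits


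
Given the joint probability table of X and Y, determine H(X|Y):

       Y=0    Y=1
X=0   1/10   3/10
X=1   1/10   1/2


H(X|Y) = Σ_y p(y) H(X|Y=y)
  p(Y=0) = 1/5, H(X|Y=0) = 1.0000
  p(Y=1) = 4/5, H(X|Y=1) = 0.9544
H(X|Y) = 0.2000×1.0000 + 0.8000×0.9544 = 0.9635 bits


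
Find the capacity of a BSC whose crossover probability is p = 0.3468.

For BSC with error probability p:
C = 1 - H(p) where H(p) is binary entropy
H(0.3468) = -0.3468 × log₂(0.3468) - 0.6532 × log₂(0.6532)
H(p) = 0.9312
C = 1 - 0.9312 = 0.0688 bits/use


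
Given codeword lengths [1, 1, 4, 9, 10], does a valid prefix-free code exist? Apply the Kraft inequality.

Kraft inequality: Σ 2^(-l_i) ≤ 1 for prefix-free code
Calculating: 2^(-1) + 2^(-1) + 2^(-4) + 2^(-9) + 2^(-10)
= 0.5 + 0.5 + 0.0625 + 0.001953125 + 0.0009765625
= 1.0654
Since 1.0654 > 1, prefix-free code does not exist


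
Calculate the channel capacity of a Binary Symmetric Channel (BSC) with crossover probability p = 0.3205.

For BSC with error probability p:
C = 1 - H(p) where H(p) is binary entropy
H(0.3205) = -0.3205 × log₂(0.3205) - 0.6795 × log₂(0.6795)
H(p) = 0.9049
C = 1 - 0.9049 = 0.0951 bits/use


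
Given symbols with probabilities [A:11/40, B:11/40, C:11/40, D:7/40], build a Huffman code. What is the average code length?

Huffman tree construction:
Combine smallest probabilities repeatedly
Resulting codes:
  A: 01 (length 2)
  B: 10 (length 2)
  C: 11 (length 2)
  D: 00 (length 2)
Average length = Σ p(s) × length(s) = 2.0000 bits


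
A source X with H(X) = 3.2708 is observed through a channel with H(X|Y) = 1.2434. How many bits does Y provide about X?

I(X;Y) = H(X) - H(X|Y)
I(X;Y) = 3.2708 - 1.2434 = 2.0274 bits


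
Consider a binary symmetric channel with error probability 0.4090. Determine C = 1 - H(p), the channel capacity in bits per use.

For BSC with error probability p:
C = 1 - H(p) where H(p) is binary entropy
H(0.4090) = -0.4090 × log₂(0.4090) - 0.5910 × log₂(0.5910)
H(p) = 0.9760
C = 1 - 0.9760 = 0.0240 bits/use


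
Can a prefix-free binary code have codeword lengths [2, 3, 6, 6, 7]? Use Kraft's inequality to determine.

Kraft inequality: Σ 2^(-l_i) ≤ 1 for prefix-free code
Calculating: 2^(-2) + 2^(-3) + 2^(-6) + 2^(-6) + 2^(-7)
= 0.25 + 0.125 + 0.015625 + 0.015625 + 0.0078125
= 0.4141
Since 0.4141 ≤ 1, prefix-free code exists


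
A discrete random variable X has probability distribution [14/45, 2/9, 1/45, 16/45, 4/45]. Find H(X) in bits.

H(X) = -Σ p(x) log₂ p(x)
  -14/45 × log₂(14/45) = 0.5241
  -2/9 × log₂(2/9) = 0.4822
  -1/45 × log₂(1/45) = 0.1220
  -16/45 × log₂(16/45) = 0.5304
  -4/45 × log₂(4/45) = 0.3104
H(X) = 1.9691 bits


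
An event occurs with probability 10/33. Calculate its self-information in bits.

Information content I(x) = -log₂(p(x))
I = -log₂(10/33) = -log₂(0.3030)
I = 1.7225 bits


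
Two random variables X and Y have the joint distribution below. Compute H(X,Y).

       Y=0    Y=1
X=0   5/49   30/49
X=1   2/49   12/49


H(X,Y) = -Σ p(x,y) log₂ p(x,y)
  p(0,0)=5/49: -0.1020 × log₂(0.1020) = 0.3360
  p(0,1)=30/49: -0.6122 × log₂(0.6122) = 0.4334
  p(1,0)=2/49: -0.0408 × log₂(0.0408) = 0.1884
  p(1,1)=12/49: -0.2449 × log₂(0.2449) = 0.4971
H(X,Y) = 1.4548 bits


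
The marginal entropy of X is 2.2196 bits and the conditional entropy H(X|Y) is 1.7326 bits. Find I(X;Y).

I(X;Y) = H(X) - H(X|Y)
I(X;Y) = 2.2196 - 1.7326 = 0.487 bits


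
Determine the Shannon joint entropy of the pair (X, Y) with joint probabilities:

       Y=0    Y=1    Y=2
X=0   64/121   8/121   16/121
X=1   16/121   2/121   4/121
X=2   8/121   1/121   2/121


H(X,Y) = -Σ p(x,y) log₂ p(x,y)
  p(0,0)=64/121: -0.5289 × log₂(0.5289) = 0.4860
  p(0,1)=8/121: -0.0661 × log₂(0.0661) = 0.2591
  p(0,2)=16/121: -0.1322 × log₂(0.1322) = 0.3860
  p(1,0)=16/121: -0.1322 × log₂(0.1322) = 0.3860
  p(1,1)=2/121: -0.0165 × log₂(0.0165) = 0.0978
  p(1,2)=4/121: -0.0331 × log₂(0.0331) = 0.1626
  p(2,0)=8/121: -0.0661 × log₂(0.0661) = 0.2591
  p(2,1)=1/121: -0.0083 × log₂(0.0083) = 0.0572
  p(2,2)=2/121: -0.0165 × log₂(0.0165) = 0.0978
H(X,Y) = 2.1916 bits
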